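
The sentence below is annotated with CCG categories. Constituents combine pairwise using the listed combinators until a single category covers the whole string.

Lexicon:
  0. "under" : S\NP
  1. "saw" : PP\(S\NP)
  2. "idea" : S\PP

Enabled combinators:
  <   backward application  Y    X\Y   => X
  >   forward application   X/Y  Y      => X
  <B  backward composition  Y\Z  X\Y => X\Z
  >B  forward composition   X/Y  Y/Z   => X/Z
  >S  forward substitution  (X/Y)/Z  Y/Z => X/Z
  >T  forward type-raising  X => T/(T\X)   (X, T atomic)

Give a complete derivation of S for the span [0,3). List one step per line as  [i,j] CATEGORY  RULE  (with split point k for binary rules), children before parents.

[0,3] S   <
  [0,2] PP   <
    [0,1] "under" : S\NP
    [1,2] "saw" : PP\(S\NP)
  [2,3] "idea" : S\PP

[0,1] S\NP  lex  "under"
[1,2] PP\(S\NP)  lex  "saw"
[0,2] PP  <  k=1
[2,3] S\PP  lex  "idea"
[0,3] S  <  k=2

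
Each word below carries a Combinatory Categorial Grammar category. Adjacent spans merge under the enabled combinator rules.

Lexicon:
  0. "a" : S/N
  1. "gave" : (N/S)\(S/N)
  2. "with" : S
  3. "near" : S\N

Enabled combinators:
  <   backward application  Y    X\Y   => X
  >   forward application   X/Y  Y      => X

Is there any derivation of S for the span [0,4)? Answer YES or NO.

YES

[0,4] S   <
  [0,3] N   >
    [0,2] N/S   <
      [0,1] "a" : S/N
      [1,2] "gave" : (N/S)\(S/N)
    [2,3] "with" : S
  [3,4] "near" : S\N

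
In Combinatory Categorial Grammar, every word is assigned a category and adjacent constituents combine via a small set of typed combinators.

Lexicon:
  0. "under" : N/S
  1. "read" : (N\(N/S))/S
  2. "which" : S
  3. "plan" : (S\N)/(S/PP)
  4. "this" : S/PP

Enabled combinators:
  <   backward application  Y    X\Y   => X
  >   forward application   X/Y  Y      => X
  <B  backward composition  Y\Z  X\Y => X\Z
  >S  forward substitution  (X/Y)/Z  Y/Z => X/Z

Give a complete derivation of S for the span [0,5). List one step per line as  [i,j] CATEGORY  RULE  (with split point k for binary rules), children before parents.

[0,1] N/S  lex  "under"
[1,2] (N\(N/S))/S  lex  "read"
[2,3] S  lex  "which"
[1,3] N\(N/S)  >  k=2
[0,3] N  <  k=1
[3,4] (S\N)/(S/PP)  lex  "plan"
[4,5] S/PP  lex  "this"
[3,5] S\N  >  k=4
[0,5] S  <  k=3

[0,5] S   <
  [0,3] N   <
    [0,1] "under" : N/S
    [1,3] N\(N/S)   >
      [1,2] "read" : (N\(N/S))/S
      [2,3] "which" : S
  [3,5] S\N   >
    [3,4] "plan" : (S\N)/(S/PP)
    [4,5] "this" : S/PP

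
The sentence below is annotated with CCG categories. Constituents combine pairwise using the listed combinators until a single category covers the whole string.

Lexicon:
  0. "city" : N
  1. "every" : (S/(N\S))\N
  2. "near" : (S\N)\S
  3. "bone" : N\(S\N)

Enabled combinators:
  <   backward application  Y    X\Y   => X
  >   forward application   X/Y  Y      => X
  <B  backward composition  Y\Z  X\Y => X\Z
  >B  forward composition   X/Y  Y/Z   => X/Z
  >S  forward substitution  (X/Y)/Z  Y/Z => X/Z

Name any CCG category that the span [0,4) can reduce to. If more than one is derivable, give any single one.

S

[0,4] S   >
  [0,2] S/(N\S)   <
    [0,1] "city" : N
    [1,2] "every" : (S/(N\S))\N
  [2,4] N\S   <B
    [2,3] "near" : (S\N)\S
    [3,4] "bone" : N\(S\N)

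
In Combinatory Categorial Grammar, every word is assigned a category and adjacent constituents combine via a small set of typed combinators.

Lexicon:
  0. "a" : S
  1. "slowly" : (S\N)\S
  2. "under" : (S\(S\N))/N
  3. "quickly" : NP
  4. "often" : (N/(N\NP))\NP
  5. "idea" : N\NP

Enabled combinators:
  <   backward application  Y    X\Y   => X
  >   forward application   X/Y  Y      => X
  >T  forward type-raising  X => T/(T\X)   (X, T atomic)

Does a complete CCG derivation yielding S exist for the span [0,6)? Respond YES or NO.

YES

[0,6] S   <
  [0,2] S\N   <
    [0,1] "a" : S
    [1,2] "slowly" : (S\N)\S
  [2,6] S\(S\N)   >
    [2,3] "under" : (S\(S\N))/N
    [3,6] N   >
      [3,5] N/(N\NP)   <
        [3,4] "quickly" : NP
        [4,5] "often" : (N/(N\NP))\NP
      [5,6] "idea" : N\NP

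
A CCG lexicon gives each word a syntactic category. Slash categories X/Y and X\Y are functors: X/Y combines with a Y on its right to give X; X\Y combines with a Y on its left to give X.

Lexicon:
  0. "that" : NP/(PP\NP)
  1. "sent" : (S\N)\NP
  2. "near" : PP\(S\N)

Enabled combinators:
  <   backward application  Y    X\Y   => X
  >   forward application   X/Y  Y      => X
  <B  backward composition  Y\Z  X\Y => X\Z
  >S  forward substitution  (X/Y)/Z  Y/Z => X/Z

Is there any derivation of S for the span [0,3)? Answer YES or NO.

NO

NP/(PP\NP) (S\N)\NP PP\(S\N)
CKY chart[0,3] = {NP}; S ∉ chart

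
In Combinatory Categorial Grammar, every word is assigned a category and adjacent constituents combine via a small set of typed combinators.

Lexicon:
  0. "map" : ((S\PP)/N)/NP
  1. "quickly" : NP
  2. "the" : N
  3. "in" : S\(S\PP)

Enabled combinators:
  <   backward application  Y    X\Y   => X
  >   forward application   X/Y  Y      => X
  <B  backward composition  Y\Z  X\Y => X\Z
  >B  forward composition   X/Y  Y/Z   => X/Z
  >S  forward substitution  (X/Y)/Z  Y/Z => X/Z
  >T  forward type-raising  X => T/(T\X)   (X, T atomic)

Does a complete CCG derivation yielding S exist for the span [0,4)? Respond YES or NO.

YES

[0,4] S   <
  [0,3] S\PP   >
    [0,2] (S\PP)/N   >
      [0,1] "map" : ((S\PP)/N)/NP
      [1,2] "quickly" : NP
    [2,3] "the" : N
  [3,4] "in" : S\(S\PP)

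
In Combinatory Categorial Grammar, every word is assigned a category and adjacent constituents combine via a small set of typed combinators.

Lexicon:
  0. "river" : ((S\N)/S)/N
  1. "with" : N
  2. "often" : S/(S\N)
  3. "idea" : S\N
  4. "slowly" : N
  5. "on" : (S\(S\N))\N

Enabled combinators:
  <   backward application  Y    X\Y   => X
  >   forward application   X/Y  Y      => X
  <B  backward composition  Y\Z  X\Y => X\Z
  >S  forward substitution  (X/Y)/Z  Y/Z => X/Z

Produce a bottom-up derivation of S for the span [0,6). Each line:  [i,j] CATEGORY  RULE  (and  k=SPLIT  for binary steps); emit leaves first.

[0,6] S   <
  [0,4] S\N   >
    [0,2] (S\N)/S   >
      [0,1] "river" : ((S\N)/S)/N
      [1,2] "with" : N
    [2,4] S   >
      [2,3] "often" : S/(S\N)
      [3,4] "idea" : S\N
  [4,6] S\(S\N)   <
    [4,5] "slowly" : N
    [5,6] "on" : (S\(S\N))\N

[0,1] ((S\N)/S)/N  lex  "river"
[1,2] N  lex  "with"
[0,2] (S\N)/S  >  k=1
[2,3] S/(S\N)  lex  "often"
[3,4] S\N  lex  "idea"
[2,4] S  >  k=3
[0,4] S\N  >  k=2
[4,5] N  lex  "slowly"
[5,6] (S\(S\N))\N  lex  "on"
[4,6] S\(S\N)  <  k=5
[0,6] S  <  k=4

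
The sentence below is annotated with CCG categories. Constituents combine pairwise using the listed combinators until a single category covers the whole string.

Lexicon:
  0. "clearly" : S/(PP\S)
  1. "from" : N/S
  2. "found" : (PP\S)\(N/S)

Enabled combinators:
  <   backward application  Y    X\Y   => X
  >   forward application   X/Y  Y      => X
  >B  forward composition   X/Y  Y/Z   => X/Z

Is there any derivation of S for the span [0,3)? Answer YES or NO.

[0,3] S   >
  [0,1] "clearly" : S/(PP\S)
  [1,3] PP\S   <
    [1,2] "from" : N/S
    [2,3] "found" : (PP\S)\(N/S)

YES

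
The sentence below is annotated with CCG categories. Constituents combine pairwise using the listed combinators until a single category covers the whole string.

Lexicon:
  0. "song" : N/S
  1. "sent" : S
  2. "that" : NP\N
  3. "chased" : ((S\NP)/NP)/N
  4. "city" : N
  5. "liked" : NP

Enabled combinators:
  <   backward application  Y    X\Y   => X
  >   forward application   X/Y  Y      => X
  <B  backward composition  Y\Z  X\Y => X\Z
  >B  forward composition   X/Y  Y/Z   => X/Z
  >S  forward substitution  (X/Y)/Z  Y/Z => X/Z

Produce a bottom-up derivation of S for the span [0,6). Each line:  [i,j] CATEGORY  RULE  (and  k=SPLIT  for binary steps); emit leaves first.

[0,1] N/S  lex  "song"
[1,2] S  lex  "sent"
[0,2] N  >  k=1
[2,3] NP\N  lex  "that"
[0,3] NP  <  k=2
[3,4] ((S\NP)/NP)/N  lex  "chased"
[4,5] N  lex  "city"
[3,5] (S\NP)/NP  >  k=4
[5,6] NP  lex  "liked"
[3,6] S\NP  >  k=5
[0,6] S  <  k=3

[0,6] S   <
  [0,3] NP   <
    [0,2] N   >
      [0,1] "song" : N/S
      [1,2] "sent" : S
    [2,3] "that" : NP\N
  [3,6] S\NP   >
    [3,5] (S\NP)/NP   >
      [3,4] "chased" : ((S\NP)/NP)/N
      [4,5] "city" : N
    [5,6] "liked" : NP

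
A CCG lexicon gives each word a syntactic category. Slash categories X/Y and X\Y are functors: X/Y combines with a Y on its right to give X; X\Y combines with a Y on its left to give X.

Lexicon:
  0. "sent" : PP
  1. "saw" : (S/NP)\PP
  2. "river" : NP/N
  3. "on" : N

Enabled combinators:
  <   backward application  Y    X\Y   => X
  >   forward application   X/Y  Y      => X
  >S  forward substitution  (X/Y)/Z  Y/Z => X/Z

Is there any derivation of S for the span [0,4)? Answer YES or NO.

YES

[0,4] S   >
  [0,2] S/NP   <
    [0,1] "sent" : PP
    [1,2] "saw" : (S/NP)\PP
  [2,4] NP   >
    [2,3] "river" : NP/N
    [3,4] "on" : N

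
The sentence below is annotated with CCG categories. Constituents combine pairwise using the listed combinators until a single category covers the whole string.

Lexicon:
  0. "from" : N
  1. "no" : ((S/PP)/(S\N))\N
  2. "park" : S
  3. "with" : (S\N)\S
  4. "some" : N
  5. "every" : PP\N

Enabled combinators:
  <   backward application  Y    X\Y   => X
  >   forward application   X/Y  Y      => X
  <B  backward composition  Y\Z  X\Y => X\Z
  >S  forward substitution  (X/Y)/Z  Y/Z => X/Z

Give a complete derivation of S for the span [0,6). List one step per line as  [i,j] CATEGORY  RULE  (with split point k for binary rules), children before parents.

[0,1] N  lex  "from"
[1,2] ((S/PP)/(S\N))\N  lex  "no"
[0,2] (S/PP)/(S\N)  <  k=1
[2,3] S  lex  "park"
[3,4] (S\N)\S  lex  "with"
[2,4] S\N  <  k=3
[0,4] S/PP  >  k=2
[4,5] N  lex  "some"
[5,6] PP\N  lex  "every"
[4,6] PP  <  k=5
[0,6] S  >  k=4

[0,6] S   >
  [0,4] S/PP   >
    [0,2] (S/PP)/(S\N)   <
      [0,1] "from" : N
      [1,2] "no" : ((S/PP)/(S\N))\N
    [2,4] S\N   <
      [2,3] "park" : S
      [3,4] "with" : (S\N)\S
  [4,6] PP   <
    [4,5] "some" : N
    [5,6] "every" : PP\N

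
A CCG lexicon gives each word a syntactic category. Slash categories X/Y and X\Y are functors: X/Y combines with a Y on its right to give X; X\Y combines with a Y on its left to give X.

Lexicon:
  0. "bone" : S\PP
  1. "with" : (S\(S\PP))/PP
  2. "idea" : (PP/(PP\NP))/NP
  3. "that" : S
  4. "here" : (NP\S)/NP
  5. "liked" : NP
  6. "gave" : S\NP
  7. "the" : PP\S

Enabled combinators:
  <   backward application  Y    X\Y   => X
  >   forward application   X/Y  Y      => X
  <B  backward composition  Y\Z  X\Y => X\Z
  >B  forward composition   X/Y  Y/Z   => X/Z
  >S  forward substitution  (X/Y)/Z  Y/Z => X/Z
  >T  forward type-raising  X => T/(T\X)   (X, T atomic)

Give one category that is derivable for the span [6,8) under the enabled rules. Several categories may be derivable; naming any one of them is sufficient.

[0,8] S   <
  [0,1] "bone" : S\PP
  [1,8] S\(S\PP)   >
    [1,2] "with" : (S\(S\PP))/PP
    [2,8] PP   >
      [2,6] PP/(PP\NP)   >
        [2,3] "idea" : (PP/(PP\NP))/NP
        [3,6] NP   <
          [3,4] "that" : S
          [4,6] NP\S   >
            [4,5] "here" : (NP\S)/NP
            [5,6] "liked" : NP
      [6,8] PP\NP   <B
        [6,7] "gave" : S\NP
        [7,8] "the" : PP\S

PP\NP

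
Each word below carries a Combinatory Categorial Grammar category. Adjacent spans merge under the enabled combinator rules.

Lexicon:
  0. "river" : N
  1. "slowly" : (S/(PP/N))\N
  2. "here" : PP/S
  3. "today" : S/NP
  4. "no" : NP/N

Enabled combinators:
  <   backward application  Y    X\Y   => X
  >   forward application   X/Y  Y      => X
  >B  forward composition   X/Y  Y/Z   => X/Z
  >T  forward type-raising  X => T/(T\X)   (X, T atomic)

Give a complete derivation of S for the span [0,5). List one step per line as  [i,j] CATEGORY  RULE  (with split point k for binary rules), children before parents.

[0,1] N  lex  "river"
[1,2] (S/(PP/N))\N  lex  "slowly"
[0,2] S/(PP/N)  <  k=1
[2,3] PP/S  lex  "here"
[3,4] S/NP  lex  "today"
[4,5] NP/N  lex  "no"
[3,5] S/N  >B  k=4
[2,5] PP/N  >B  k=3
[0,5] S  >  k=2

[0,5] S   >
  [0,2] S/(PP/N)   <
    [0,1] "river" : N
    [1,2] "slowly" : (S/(PP/N))\N
  [2,5] PP/N   >B
    [2,3] "here" : PP/S
    [3,5] S/N   >B
      [3,4] "today" : S/NP
      [4,5] "no" : NP/N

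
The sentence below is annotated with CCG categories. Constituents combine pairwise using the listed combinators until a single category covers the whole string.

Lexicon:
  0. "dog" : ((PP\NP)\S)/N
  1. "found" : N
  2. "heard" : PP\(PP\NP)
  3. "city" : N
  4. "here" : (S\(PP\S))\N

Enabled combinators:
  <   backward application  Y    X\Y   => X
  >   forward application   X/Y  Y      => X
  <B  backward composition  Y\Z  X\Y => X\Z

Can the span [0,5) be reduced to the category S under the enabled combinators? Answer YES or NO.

[0,5] S   <
  [0,3] PP\S   <B
    [0,2] (PP\NP)\S   >
      [0,1] "dog" : ((PP\NP)\S)/N
      [1,2] "found" : N
    [2,3] "heard" : PP\(PP\NP)
  [3,5] S\(PP\S)   <
    [3,4] "city" : N
    [4,5] "here" : (S\(PP\S))\N

YES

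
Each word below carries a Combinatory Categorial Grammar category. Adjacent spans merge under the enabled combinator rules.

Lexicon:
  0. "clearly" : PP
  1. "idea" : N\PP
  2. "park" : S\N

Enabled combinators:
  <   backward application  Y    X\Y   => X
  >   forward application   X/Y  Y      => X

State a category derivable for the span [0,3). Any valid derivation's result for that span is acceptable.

[0,3] S   <
  [0,2] N   <
    [0,1] "clearly" : PP
    [1,2] "idea" : N\PP
  [2,3] "park" : S\N

S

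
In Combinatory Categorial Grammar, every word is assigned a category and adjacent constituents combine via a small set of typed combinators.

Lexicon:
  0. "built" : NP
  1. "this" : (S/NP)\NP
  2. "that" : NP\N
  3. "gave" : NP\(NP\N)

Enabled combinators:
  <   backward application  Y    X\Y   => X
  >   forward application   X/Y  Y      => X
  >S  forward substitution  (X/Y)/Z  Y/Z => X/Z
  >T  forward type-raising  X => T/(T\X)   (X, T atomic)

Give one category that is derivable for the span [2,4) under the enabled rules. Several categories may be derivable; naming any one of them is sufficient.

NP

[0,4] S   >
  [0,2] S/NP   <
    [0,1] "built" : NP
    [1,2] "this" : (S/NP)\NP
  [2,4] NP   <
    [2,3] "that" : NP\N
    [3,4] "gave" : NP\(NP\N)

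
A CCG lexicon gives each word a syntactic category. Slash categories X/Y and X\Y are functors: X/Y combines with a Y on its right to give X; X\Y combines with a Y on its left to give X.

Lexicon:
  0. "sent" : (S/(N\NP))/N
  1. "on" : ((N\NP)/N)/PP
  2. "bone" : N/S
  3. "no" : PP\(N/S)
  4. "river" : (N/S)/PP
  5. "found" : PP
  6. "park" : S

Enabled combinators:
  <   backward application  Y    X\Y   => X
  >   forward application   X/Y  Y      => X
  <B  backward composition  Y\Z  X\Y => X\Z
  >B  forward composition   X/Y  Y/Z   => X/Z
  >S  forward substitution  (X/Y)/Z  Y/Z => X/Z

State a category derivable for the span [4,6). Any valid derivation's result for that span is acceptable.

N/S

[0,7] S   >
  [0,4] S/N   >S
    [0,1] "sent" : (S/(N\NP))/N
    [1,4] (N\NP)/N   >
      [1,2] "on" : ((N\NP)/N)/PP
      [2,4] PP   <
        [2,3] "bone" : N/S
        [3,4] "no" : PP\(N/S)
  [4,7] N   >
    [4,6] N/S   >
      [4,5] "river" : (N/S)/PP
      [5,6] "found" : PP
    [6,7] "park" : S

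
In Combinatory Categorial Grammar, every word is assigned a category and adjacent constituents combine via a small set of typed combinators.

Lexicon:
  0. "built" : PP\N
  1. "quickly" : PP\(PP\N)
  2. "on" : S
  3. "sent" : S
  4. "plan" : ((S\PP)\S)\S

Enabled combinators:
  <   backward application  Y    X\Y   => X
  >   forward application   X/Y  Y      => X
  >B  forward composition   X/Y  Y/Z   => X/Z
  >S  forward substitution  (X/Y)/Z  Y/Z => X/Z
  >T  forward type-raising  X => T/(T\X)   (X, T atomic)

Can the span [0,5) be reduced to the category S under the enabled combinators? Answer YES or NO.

[0,5] S   <
  [0,2] PP   <
    [0,1] "built" : PP\N
    [1,2] "quickly" : PP\(PP\N)
  [2,5] S\PP   <
    [2,3] "on" : S
    [3,5] (S\PP)\S   <
      [3,4] "sent" : S
      [4,5] "plan" : ((S\PP)\S)\S

YES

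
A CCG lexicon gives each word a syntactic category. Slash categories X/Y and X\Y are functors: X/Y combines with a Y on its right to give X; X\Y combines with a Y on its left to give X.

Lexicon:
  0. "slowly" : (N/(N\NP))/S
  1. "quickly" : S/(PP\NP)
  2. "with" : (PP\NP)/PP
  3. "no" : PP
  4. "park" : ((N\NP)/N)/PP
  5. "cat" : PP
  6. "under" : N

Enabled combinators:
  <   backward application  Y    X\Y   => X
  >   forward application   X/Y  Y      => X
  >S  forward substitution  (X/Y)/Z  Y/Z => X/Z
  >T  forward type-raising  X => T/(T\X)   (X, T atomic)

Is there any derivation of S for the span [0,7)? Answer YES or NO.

NO

(N/(N\NP))/S S/(PP\NP) (PP\NP)/PP PP ((N\NP)/N)/PP PP N
CKY chart[0,7] = {N, N/(N\N), NP/(NP\N), PP/(PP\N), S/(S\N)}; S ∉ chart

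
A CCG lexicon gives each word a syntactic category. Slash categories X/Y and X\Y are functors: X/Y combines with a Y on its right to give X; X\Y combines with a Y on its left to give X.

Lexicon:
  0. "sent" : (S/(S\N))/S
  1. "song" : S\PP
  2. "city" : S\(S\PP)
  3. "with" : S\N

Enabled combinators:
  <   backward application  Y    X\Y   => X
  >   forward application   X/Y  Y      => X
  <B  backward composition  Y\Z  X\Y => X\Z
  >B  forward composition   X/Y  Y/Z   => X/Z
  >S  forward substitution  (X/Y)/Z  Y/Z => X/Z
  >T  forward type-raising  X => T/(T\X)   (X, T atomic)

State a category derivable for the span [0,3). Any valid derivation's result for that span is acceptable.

S/(S\N)

[0,4] S   >
  [0,3] S/(S\N)   >
    [0,1] "sent" : (S/(S\N))/S
    [1,3] S   <
      [1,2] "song" : S\PP
      [2,3] "city" : S\(S\PP)
  [3,4] "with" : S\N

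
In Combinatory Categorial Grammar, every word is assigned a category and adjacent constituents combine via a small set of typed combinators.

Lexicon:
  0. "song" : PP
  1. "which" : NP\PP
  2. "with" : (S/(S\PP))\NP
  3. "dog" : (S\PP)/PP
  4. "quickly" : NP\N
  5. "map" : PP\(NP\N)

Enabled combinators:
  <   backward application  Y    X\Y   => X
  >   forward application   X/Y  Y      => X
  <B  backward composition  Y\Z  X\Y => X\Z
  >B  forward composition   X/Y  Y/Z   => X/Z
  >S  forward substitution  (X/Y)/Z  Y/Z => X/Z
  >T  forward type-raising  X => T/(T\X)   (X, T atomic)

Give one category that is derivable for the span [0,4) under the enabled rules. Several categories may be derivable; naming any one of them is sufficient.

[0,6] S   >
  [0,4] S/PP   >B
    [0,3] S/(S\PP)   <
      [0,2] NP   <
        [0,1] "song" : PP
        [1,2] "which" : NP\PP
      [2,3] "with" : (S/(S\PP))\NP
    [3,4] "dog" : (S\PP)/PP
  [4,6] PP   <
    [4,5] "quickly" : NP\N
    [5,6] "map" : PP\(NP\N)

S/PP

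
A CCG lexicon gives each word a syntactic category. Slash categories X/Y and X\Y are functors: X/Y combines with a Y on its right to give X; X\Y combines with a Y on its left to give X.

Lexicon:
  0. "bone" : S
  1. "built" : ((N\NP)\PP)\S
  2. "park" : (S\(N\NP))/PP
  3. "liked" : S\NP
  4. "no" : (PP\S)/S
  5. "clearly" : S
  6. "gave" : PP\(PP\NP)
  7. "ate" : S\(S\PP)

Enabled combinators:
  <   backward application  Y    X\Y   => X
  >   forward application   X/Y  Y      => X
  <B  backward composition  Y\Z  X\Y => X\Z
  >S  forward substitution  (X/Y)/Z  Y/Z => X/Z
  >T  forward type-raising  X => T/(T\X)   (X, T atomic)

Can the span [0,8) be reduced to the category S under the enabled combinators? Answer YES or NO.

[0,8] S   <
  [0,7] S\PP   <B
    [0,2] (N\NP)\PP   <
      [0,1] "bone" : S
      [1,2] "built" : ((N\NP)\PP)\S
    [2,7] S\(N\NP)   >
      [2,3] "park" : (S\(N\NP))/PP
      [3,7] PP   <
        [3,6] PP\NP   <B
          [3,4] "liked" : S\NP
          [4,6] PP\S   >
            [4,5] "no" : (PP\S)/S
            [5,6] "clearly" : S
        [6,7] "gave" : PP\(PP\NP)
  [7,8] "ate" : S\(S\PP)

YES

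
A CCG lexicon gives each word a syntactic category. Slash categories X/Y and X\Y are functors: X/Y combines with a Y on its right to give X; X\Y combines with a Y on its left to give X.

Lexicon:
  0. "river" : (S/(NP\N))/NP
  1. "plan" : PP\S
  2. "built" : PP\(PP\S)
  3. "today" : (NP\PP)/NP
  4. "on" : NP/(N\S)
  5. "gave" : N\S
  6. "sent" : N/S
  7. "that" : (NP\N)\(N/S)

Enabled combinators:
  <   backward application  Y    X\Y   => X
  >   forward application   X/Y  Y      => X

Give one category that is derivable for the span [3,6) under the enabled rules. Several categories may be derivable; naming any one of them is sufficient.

[0,8] S   >
  [0,6] S/(NP\N)   >
    [0,1] "river" : (S/(NP\N))/NP
    [1,6] NP   <
      [1,3] PP   <
        [1,2] "plan" : PP\S
        [2,3] "built" : PP\(PP\S)
      [3,6] NP\PP   >
        [3,4] "today" : (NP\PP)/NP
        [4,6] NP   >
          [4,5] "on" : NP/(N\S)
          [5,6] "gave" : N\S
  [6,8] NP\N   <
    [6,7] "sent" : N/S
    [7,8] "that" : (NP\N)\(N/S)

NP\PP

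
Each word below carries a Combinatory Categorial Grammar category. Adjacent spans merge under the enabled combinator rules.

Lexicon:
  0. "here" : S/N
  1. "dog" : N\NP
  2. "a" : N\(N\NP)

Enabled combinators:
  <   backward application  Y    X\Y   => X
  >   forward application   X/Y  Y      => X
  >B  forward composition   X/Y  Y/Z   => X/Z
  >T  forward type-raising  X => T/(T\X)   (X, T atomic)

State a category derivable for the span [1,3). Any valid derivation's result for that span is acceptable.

[0,3] S   >
  [0,1] "here" : S/N
  [1,3] N   <
    [1,2] "dog" : N\NP
    [2,3] "a" : N\(N\NP)

N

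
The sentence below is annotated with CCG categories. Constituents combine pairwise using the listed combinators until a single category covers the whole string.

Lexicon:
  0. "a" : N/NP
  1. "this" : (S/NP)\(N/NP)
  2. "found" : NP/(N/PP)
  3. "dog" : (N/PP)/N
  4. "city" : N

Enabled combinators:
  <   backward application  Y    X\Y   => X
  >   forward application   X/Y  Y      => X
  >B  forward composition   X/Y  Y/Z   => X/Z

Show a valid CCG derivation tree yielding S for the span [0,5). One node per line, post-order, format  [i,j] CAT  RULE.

[0,5] S   >
  [0,2] S/NP   <
    [0,1] "a" : N/NP
    [1,2] "this" : (S/NP)\(N/NP)
  [2,5] NP   >
    [2,4] NP/N   >B
      [2,3] "found" : NP/(N/PP)
      [3,4] "dog" : (N/PP)/N
    [4,5] "city" : N

[0,1] N/NP  lex  "a"
[1,2] (S/NP)\(N/NP)  lex  "this"
[0,2] S/NP  <  k=1
[2,3] NP/(N/PP)  lex  "found"
[3,4] (N/PP)/N  lex  "dog"
[2,4] NP/N  >B  k=3
[4,5] N  lex  "city"
[2,5] NP  >  k=4
[0,5] S  >  k=2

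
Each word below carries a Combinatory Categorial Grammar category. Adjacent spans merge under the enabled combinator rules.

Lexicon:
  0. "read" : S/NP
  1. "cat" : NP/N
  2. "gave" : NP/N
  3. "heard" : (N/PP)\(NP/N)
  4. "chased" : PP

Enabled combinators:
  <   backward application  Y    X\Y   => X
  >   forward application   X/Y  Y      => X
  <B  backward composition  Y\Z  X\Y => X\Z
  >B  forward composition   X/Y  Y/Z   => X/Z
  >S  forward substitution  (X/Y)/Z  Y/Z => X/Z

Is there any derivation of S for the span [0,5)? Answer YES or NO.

YES

[0,5] S   >
  [0,1] "read" : S/NP
  [1,5] NP   >
    [1,2] "cat" : NP/N
    [2,5] N   >
      [2,4] N/PP   <
        [2,3] "gave" : NP/N
        [3,4] "heard" : (N/PP)\(NP/N)
      [4,5] "chased" : PP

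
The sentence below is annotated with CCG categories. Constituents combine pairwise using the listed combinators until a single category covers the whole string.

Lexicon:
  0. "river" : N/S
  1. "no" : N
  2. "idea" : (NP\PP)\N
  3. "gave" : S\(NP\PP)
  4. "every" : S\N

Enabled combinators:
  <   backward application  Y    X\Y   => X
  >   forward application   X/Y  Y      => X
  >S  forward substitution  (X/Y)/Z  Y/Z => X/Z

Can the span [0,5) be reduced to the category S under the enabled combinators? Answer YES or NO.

[0,5] S   <
  [0,4] N   >
    [0,1] "river" : N/S
    [1,4] S   <
      [1,3] NP\PP   <
        [1,2] "no" : N
        [2,3] "idea" : (NP\PP)\N
      [3,4] "gave" : S\(NP\PP)
  [4,5] "every" : S\N

YES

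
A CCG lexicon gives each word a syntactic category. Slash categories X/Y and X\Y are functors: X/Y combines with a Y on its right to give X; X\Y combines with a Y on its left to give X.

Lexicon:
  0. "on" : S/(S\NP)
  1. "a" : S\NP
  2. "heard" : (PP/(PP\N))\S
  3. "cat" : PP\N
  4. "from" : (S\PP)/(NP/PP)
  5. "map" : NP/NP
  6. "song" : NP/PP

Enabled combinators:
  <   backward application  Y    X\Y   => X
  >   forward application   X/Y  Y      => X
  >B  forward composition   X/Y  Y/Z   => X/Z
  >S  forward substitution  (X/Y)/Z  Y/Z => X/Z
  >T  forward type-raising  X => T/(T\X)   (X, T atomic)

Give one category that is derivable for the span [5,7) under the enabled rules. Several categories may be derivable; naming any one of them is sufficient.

NP/PP

[0,7] S   <
  [0,4] PP   >
    [0,3] PP/(PP\N)   <
      [0,2] S   >
        [0,1] "on" : S/(S\NP)
        [1,2] "a" : S\NP
      [2,3] "heard" : (PP/(PP\N))\S
    [3,4] "cat" : PP\N
  [4,7] S\PP   >
    [4,5] "from" : (S\PP)/(NP/PP)
    [5,7] NP/PP   >B
      [5,6] "map" : NP/NP
      [6,7] "song" : NP/PP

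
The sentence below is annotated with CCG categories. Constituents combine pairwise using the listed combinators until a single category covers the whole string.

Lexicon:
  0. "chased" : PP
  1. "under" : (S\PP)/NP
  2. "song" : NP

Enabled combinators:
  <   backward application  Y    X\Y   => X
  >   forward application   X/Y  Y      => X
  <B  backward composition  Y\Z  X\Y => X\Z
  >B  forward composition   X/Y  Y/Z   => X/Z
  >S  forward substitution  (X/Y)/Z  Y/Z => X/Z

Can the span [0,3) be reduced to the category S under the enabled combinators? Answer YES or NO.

[0,3] S   <
  [0,1] "chased" : PP
  [1,3] S\PP   >
    [1,2] "under" : (S\PP)/NP
    [2,3] "song" : NP

YES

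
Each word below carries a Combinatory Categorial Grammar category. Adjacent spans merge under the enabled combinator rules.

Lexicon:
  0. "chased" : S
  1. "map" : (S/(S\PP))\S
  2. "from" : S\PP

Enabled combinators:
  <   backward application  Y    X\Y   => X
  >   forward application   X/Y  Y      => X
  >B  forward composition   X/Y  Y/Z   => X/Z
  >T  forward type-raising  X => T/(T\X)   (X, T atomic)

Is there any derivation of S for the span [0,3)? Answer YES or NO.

[0,3] S   >
  [0,2] S/(S\PP)   <
    [0,1] "chased" : S
    [1,2] "map" : (S/(S\PP))\S
  [2,3] "from" : S\PP

YES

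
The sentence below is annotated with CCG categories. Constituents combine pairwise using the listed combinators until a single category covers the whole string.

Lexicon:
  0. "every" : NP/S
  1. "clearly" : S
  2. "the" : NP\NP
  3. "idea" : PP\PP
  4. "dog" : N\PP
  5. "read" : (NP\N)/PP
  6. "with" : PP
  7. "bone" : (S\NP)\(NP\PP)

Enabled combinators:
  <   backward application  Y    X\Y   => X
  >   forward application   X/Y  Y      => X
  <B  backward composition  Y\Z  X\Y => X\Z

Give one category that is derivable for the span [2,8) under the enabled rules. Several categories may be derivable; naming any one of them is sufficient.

S\NP

[0,8] S   <
  [0,2] NP   >
    [0,1] "every" : NP/S
    [1,2] "clearly" : S
  [2,8] S\NP   <B
    [2,3] "the" : NP\NP
    [3,8] S\NP   <
      [3,7] NP\PP   <B
        [3,4] "idea" : PP\PP
        [4,7] NP\PP   <B
          [4,5] "dog" : N\PP
          [5,7] NP\N   >
            [5,6] "read" : (NP\N)/PP
            [6,7] "with" : PP
      [7,8] "bone" : (S\NP)\(NP\PP)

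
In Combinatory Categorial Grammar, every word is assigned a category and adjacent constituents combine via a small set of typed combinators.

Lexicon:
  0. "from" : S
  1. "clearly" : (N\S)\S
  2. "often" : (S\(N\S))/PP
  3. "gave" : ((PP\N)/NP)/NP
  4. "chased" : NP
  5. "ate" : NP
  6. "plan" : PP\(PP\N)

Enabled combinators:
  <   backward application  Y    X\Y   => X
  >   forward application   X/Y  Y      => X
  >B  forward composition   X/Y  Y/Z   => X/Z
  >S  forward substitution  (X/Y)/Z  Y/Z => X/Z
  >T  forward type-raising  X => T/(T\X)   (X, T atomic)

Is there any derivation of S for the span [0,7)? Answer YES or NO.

[0,7] S   <
  [0,2] N\S   <
    [0,1] "from" : S
    [1,2] "clearly" : (N\S)\S
  [2,7] S\(N\S)   >
    [2,3] "often" : (S\(N\S))/PP
    [3,7] PP   <
      [3,6] PP\N   >
        [3,5] (PP\N)/NP   >
          [3,4] "gave" : ((PP\N)/NP)/NP
          [4,5] "chased" : NP
        [5,6] "ate" : NP
      [6,7] "plan" : PP\(PP\N)

YES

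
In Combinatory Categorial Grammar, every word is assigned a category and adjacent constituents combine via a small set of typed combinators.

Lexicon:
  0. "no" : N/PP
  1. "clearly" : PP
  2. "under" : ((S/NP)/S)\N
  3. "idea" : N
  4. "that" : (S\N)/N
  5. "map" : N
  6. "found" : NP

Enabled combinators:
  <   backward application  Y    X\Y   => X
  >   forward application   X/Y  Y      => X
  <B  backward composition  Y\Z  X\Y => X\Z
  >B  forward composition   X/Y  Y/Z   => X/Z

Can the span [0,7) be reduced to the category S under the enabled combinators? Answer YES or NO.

[0,7] S   >
  [0,6] S/NP   >
    [0,3] (S/NP)/S   <
      [0,2] N   >
        [0,1] "no" : N/PP
        [1,2] "clearly" : PP
      [2,3] "under" : ((S/NP)/S)\N
    [3,6] S   <
      [3,4] "idea" : N
      [4,6] S\N   >
        [4,5] "that" : (S\N)/N
        [5,6] "map" : N
  [6,7] "found" : NP

YES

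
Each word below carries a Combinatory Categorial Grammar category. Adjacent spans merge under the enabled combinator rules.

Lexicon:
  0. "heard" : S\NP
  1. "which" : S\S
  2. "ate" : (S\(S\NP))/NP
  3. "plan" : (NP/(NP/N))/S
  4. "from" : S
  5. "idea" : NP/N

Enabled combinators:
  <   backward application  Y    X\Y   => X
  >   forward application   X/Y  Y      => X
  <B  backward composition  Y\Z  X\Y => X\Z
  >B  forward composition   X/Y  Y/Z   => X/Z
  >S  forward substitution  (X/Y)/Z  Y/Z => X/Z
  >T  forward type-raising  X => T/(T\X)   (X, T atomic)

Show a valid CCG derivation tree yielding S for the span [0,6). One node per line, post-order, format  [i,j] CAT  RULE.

[0,6] S   <
  [0,2] S\NP   <B
    [0,1] "heard" : S\NP
    [1,2] "which" : S\S
  [2,6] S\(S\NP)   >
    [2,3] "ate" : (S\(S\NP))/NP
    [3,6] NP   >
      [3,5] NP/(NP/N)   >
        [3,4] "plan" : (NP/(NP/N))/S
        [4,5] "from" : S
      [5,6] "idea" : NP/N

[0,1] S\NP  lex  "heard"
[1,2] S\S  lex  "which"
[0,2] S\NP  <B  k=1
[2,3] (S\(S\NP))/NP  lex  "ate"
[3,4] (NP/(NP/N))/S  lex  "plan"
[4,5] S  lex  "from"
[3,5] NP/(NP/N)  >  k=4
[5,6] NP/N  lex  "idea"
[3,6] NP  >  k=5
[2,6] S\(S\NP)  >  k=3
[0,6] S  <  k=2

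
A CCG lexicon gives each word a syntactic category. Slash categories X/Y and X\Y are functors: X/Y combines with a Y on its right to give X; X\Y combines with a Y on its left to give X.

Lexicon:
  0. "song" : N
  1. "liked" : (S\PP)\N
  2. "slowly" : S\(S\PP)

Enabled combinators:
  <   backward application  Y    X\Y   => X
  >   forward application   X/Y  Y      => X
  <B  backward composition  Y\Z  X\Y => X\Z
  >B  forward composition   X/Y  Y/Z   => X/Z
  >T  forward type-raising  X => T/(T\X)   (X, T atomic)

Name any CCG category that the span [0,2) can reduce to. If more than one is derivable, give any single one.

S\PP

[0,3] S   <
  [0,2] S\PP   <
    [0,1] "song" : N
    [1,2] "liked" : (S\PP)\N
  [2,3] "slowly" : S\(S\PP)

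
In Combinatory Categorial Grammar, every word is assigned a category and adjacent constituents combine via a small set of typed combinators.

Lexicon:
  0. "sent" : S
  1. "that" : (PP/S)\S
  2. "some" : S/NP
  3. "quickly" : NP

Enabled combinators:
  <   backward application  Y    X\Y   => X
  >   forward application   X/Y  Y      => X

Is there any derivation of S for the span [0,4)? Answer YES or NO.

NO

S (PP/S)\S S/NP NP
CKY chart[0,4] = {PP}; S ∉ chart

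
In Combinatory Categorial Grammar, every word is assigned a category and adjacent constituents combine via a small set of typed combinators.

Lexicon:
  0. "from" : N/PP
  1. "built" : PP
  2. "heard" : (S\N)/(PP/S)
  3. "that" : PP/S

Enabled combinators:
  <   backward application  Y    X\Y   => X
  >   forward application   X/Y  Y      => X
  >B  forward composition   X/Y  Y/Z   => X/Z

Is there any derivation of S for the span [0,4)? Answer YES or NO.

YES

[0,4] S   <
  [0,2] N   >
    [0,1] "from" : N/PP
    [1,2] "built" : PP
  [2,4] S\N   >
    [2,3] "heard" : (S\N)/(PP/S)
    [3,4] "that" : PP/S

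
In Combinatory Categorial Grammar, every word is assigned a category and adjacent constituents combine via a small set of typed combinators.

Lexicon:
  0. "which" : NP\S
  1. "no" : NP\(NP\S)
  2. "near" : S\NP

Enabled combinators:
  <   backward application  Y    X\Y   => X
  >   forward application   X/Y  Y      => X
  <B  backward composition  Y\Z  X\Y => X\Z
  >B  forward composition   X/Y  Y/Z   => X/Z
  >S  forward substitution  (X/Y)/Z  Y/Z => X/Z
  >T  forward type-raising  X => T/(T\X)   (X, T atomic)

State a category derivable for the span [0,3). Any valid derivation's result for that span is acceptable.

S

[0,3] S   <
  [0,2] NP   <
    [0,1] "which" : NP\S
    [1,2] "no" : NP\(NP\S)
  [2,3] "near" : S\NP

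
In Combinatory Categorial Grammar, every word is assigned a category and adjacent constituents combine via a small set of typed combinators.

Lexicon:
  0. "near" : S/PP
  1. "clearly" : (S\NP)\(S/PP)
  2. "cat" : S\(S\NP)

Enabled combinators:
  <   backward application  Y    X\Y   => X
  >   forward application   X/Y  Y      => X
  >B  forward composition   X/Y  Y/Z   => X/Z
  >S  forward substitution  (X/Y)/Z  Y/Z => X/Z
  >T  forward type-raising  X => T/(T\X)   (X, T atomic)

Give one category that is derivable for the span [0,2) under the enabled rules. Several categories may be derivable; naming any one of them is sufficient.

[0,3] S   <
  [0,2] S\NP   <
    [0,1] "near" : S/PP
    [1,2] "clearly" : (S\NP)\(S/PP)
  [2,3] "cat" : S\(S\NP)

S\NP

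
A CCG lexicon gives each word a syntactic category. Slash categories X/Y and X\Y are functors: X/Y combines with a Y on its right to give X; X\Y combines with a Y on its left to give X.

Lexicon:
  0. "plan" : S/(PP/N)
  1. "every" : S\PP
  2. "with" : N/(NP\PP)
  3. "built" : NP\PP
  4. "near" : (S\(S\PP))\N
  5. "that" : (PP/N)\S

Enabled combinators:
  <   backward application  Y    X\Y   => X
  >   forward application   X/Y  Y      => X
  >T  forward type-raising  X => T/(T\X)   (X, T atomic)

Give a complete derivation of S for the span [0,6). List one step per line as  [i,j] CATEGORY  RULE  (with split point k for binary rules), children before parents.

[0,1] S/(PP/N)  lex  "plan"
[1,2] S\PP  lex  "every"
[2,3] N/(NP\PP)  lex  "with"
[3,4] NP\PP  lex  "built"
[2,4] N  >  k=3
[4,5] (S\(S\PP))\N  lex  "near"
[2,5] S\(S\PP)  <  k=4
[1,5] S  <  k=2
[5,6] (PP/N)\S  lex  "that"
[1,6] PP/N  <  k=5
[0,6] S  >  k=1

[0,6] S   >
  [0,1] "plan" : S/(PP/N)
  [1,6] PP/N   <
    [1,5] S   <
      [1,2] "every" : S\PP
      [2,5] S\(S\PP)   <
        [2,4] N   >
          [2,3] "with" : N/(NP\PP)
          [3,4] "built" : NP\PP
        [4,5] "near" : (S\(S\PP))\N
    [5,6] "that" : (PP/N)\S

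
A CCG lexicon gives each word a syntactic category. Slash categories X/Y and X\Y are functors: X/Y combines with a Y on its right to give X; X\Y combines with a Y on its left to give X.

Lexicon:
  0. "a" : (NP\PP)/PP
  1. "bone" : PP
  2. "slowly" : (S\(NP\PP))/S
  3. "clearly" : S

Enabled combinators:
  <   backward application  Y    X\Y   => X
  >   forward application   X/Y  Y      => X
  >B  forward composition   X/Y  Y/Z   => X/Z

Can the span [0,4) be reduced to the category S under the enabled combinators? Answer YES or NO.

[0,4] S   <
  [0,2] NP\PP   >
    [0,1] "a" : (NP\PP)/PP
    [1,2] "bone" : PP
  [2,4] S\(NP\PP)   >
    [2,3] "slowly" : (S\(NP\PP))/S
    [3,4] "clearly" : S

YES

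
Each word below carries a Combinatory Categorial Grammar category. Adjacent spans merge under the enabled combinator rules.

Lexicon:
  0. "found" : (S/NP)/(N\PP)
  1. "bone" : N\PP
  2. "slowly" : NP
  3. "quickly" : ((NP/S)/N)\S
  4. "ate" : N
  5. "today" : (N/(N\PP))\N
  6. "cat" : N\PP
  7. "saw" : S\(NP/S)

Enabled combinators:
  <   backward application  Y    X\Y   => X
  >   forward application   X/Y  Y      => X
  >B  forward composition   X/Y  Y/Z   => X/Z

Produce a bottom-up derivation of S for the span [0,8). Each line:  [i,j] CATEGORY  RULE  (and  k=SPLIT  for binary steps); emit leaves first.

[0,1] (S/NP)/(N\PP)  lex  "found"
[1,2] N\PP  lex  "bone"
[0,2] S/NP  >  k=1
[2,3] NP  lex  "slowly"
[0,3] S  >  k=2
[3,4] ((NP/S)/N)\S  lex  "quickly"
[0,4] (NP/S)/N  <  k=3
[4,5] N  lex  "ate"
[5,6] (N/(N\PP))\N  lex  "today"
[4,6] N/(N\PP)  <  k=5
[6,7] N\PP  lex  "cat"
[4,7] N  >  k=6
[0,7] NP/S  >  k=4
[7,8] S\(NP/S)  lex  "saw"
[0,8] S  <  k=7

[0,8] S   <
  [0,7] NP/S   >
    [0,4] (NP/S)/N   <
      [0,3] S   >
        [0,2] S/NP   >
          [0,1] "found" : (S/NP)/(N\PP)
          [1,2] "bone" : N\PP
        [2,3] "slowly" : NP
      [3,4] "quickly" : ((NP/S)/N)\S
    [4,7] N   >
      [4,6] N/(N\PP)   <
        [4,5] "ate" : N
        [5,6] "today" : (N/(N\PP))\N
      [6,7] "cat" : N\PP
  [7,8] "saw" : S\(NP/S)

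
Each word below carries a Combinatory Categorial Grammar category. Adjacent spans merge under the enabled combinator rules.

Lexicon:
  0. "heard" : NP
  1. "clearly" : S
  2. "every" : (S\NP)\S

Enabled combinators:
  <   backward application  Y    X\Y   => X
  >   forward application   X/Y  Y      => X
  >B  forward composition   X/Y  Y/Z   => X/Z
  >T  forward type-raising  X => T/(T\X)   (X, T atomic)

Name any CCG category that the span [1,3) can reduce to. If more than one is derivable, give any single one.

[0,3] S   >
  [0,1] S/(S\NP)   >T
    [0,1] "heard" : NP
  [1,3] S\NP   <
    [1,2] "clearly" : S
    [2,3] "every" : (S\NP)\S

S\NP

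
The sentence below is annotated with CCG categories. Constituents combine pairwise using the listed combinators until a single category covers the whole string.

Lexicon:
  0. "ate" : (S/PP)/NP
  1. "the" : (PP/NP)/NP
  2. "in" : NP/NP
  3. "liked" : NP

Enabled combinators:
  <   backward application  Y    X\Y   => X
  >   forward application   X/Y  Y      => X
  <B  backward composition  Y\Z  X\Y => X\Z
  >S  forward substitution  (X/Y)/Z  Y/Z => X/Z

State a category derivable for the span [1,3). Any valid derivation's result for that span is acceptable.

[0,4] S   >
  [0,3] S/NP   >S
    [0,1] "ate" : (S/PP)/NP
    [1,3] PP/NP   >S
      [1,2] "the" : (PP/NP)/NP
      [2,3] "in" : NP/NP
  [3,4] "liked" : NP

PP/NP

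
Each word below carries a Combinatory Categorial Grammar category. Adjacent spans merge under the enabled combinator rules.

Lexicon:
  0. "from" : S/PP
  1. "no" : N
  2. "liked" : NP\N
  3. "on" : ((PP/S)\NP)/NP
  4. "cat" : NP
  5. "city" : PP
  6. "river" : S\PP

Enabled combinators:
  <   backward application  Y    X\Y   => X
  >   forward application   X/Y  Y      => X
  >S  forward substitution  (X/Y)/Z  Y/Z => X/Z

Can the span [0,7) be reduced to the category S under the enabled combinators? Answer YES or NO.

YES

[0,7] S   >
  [0,1] "from" : S/PP
  [1,7] PP   >
    [1,5] PP/S   <
      [1,3] NP   <
        [1,2] "no" : N
        [2,3] "liked" : NP\N
      [3,5] (PP/S)\NP   >
        [3,4] "on" : ((PP/S)\NP)/NP
        [4,5] "cat" : NP
    [5,7] S   <
      [5,6] "city" : PP
      [6,7] "river" : S\PP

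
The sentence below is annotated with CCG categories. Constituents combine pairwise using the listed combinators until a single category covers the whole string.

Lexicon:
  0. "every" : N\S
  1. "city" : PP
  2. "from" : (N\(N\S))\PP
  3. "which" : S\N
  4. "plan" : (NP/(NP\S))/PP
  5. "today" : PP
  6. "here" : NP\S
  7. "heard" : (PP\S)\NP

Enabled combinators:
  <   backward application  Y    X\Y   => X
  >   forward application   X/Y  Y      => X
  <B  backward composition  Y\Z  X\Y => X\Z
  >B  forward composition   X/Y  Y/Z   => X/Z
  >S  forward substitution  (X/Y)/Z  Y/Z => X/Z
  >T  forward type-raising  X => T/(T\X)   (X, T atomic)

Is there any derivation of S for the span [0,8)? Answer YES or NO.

NO

N\S PP (N\(N\S))\PP S\N (NP/(NP\S))/PP PP NP\S (PP\S)\NP
CKY chart[0,8] = {N/(N\PP), NP/(NP\PP), PP, PP/(PP\PP), S/(S\PP)}; S ∉ chart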